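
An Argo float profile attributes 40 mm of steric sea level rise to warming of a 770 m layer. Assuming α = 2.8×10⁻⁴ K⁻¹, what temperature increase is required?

ΔT = Δh/(αH) = 0.04 / (2.8×10⁻⁴ × 770) ≈ 0.1855 K

about 0.186 K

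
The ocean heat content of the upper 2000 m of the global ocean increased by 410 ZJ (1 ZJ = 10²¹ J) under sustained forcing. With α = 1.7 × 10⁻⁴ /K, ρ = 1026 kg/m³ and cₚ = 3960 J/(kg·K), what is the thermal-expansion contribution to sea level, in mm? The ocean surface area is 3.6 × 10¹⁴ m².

Per unit area: Q = 410×10²¹ / (3.6×10¹⁴) ≈ 1.139×10⁹ J/m²
Δh = αQ/(ρcₚ) = 1.7×10⁻⁴ × 1.139×10⁹ / (1026 × 3960) ≈ 0.047657 m

Δh = 48 mm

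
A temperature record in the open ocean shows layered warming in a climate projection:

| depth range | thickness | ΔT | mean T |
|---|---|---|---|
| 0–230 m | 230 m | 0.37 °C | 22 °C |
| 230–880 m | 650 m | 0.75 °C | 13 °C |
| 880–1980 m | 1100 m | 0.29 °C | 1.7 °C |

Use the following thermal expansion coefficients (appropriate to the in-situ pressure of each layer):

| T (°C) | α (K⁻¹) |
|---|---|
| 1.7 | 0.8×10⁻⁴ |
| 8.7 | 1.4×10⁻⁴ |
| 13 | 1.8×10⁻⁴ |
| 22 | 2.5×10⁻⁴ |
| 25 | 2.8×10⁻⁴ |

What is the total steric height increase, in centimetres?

Layer 1 at 22 °C → α = 2.5×10⁻⁴ K⁻¹
Layer 2 at 13 °C → α = 1.8×10⁻⁴ K⁻¹
Layer 3 at 1.7 °C → α = 0.8×10⁻⁴ K⁻¹
0–230 m: 0.37 × 230 × 2.5×10⁻⁴ = 0.021275 m
Layer 2: 650 × 1.8×10⁻⁴ × 0.75 = 0.08775 m
1100 × 0.8×10⁻⁴ × 0.29 = 0.02552 m
Δh = 0.021275 + 0.08775 + 0.02552 = 0.134545 m

about 13.5 cm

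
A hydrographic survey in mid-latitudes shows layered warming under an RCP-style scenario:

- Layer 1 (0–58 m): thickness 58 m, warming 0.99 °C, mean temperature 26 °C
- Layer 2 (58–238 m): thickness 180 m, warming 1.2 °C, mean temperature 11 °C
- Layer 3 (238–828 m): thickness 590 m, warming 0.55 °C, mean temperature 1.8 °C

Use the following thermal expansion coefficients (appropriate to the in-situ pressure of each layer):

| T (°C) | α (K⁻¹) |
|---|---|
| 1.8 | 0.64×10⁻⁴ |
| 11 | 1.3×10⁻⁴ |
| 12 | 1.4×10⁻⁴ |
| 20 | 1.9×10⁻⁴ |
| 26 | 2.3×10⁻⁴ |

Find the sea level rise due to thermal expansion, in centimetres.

Δh = 6.21 cm

Layer 1 at 26 °C → α = 2.3×10⁻⁴ K⁻¹
Layer 2 at 11 °C → α = 1.3×10⁻⁴ K⁻¹
Layer 3 at 1.8 °C → α = 0.64×10⁻⁴ K⁻¹
0–58 m: 0.99 × 58 × 2.3×10⁻⁴ = 0.0132066 m
Layer 2: 180 × 1.2 × 1.3×10⁻⁴ = 0.02808 m
Layer 3: 0.55 × 0.64×10⁻⁴ × 590 = 0.020768 m
Δh = 0.0132066 + 0.02808 + 0.020768 = 0.0620546 m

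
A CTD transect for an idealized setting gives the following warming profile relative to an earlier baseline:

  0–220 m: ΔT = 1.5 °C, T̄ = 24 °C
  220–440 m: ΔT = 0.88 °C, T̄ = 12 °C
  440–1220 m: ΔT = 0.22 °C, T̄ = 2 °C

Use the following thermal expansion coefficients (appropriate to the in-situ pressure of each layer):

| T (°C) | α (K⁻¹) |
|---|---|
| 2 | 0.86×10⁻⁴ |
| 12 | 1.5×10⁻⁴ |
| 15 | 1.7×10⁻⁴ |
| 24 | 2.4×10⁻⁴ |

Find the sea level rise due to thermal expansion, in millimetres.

123 mm

Layer 1 at 24 °C → α = 2.4×10⁻⁴ K⁻¹
Layer 2 at 12 °C → α = 1.5×10⁻⁴ K⁻¹
Layer 3 at 2 °C → α = 0.86×10⁻⁴ K⁻¹
2.4×10⁻⁴ × 220 × 1.5 = 0.07920 m
0.88 × 220 × 1.5×10⁻⁴ = 0.02904 m
440–1220 m: 780 × 0.22 × 0.86×10⁻⁴ = 0.0147576 m
Δh = 0.07920 + 0.02904 + 0.0147576 = 0.1229976 m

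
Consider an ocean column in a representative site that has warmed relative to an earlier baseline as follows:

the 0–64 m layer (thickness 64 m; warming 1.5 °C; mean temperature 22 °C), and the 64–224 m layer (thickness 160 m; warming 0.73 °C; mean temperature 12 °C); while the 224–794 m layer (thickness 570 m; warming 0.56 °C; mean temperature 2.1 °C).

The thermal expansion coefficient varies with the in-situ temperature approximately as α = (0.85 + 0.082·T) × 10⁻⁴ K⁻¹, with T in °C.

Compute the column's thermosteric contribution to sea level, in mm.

79.5 mm

Layer 1: α = (0.85 + 0.082×22)×10⁻⁴ = 2.654×10⁻⁴ K⁻¹
Layer 2: α = (0.85 + 0.082×12)×10⁻⁴ = 1.834×10⁻⁴ K⁻¹
Layer 3: α = (0.85 + 0.082×2.1)×10⁻⁴ = 1.0222×10⁻⁴ K⁻¹
Layer 1: 2.654×10⁻⁴ × 1.5 × 64 = 0.0254784 m
0.73 × 1.834×10⁻⁴ × 160 = 0.02142112 m
Layer 3: 1.0222×10⁻⁴ × 570 × 0.56 = 0.032628624 m
Δh = 0.0254784 + 0.02142112 + 0.032628624 = 0.079528144 m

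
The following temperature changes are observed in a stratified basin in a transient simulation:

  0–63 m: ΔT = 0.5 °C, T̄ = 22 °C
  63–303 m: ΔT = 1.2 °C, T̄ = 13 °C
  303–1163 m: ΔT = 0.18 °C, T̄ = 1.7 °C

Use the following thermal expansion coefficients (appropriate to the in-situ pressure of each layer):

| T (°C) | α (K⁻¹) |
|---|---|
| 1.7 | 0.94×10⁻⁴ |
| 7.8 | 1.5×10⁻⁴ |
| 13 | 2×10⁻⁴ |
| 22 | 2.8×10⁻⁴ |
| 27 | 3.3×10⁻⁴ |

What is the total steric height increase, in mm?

Δh ≈ 81.0 mm

Layer 1 at 22 °C → α = 2.8×10⁻⁴ K⁻¹
Layer 2 at 13 °C → α = 2×10⁻⁴ K⁻¹
Layer 3 at 1.7 °C → α = 0.94×10⁻⁴ K⁻¹
0–63 m: 0.5 × 2.8×10⁻⁴ × 63 = 0.00882 m
63–303 m: 240 × 2×10⁻⁴ × 1.2 = 0.05760 m
Layer 3: 860 × 0.94×10⁻⁴ × 0.18 = 0.0145512 m
Δh = 0.00882 + 0.05760 + 0.0145512 = 0.0809712 m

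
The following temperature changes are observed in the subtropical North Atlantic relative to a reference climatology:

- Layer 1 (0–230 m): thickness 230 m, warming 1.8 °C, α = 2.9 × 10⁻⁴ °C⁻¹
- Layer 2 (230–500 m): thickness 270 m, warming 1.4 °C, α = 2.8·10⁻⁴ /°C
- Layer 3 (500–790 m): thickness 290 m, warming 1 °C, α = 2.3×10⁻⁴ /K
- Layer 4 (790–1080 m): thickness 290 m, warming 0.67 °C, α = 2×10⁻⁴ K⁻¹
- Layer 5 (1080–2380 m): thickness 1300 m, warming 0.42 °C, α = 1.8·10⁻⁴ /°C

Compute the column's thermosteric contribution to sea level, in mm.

Δh = 430 mm

0–230 m: 230 × 2.9×10⁻⁴ × 1.8 = 0.12006 m
Layer 2: 2.8×10⁻⁴ × 270 × 1.4 = 0.10584 m
500–790 m: 1 × 2.3×10⁻⁴ × 290 = 0.06670 m
790–1080 m: 290 × 2×10⁻⁴ × 0.67 = 0.03886 m
1080–2380 m: 1.8×10⁻⁴ × 0.42 × 1300 = 0.09828 m
Δh = 0.12006 + 0.10584 + 0.06670 + 0.03886 + 0.09828 = 0.42974 m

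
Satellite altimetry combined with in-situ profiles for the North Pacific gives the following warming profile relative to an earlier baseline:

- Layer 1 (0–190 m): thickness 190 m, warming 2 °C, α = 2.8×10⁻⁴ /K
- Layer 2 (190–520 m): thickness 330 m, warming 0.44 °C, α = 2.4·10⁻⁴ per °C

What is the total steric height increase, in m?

0.141 m of thermosteric rise

0–190 m: 190 × 2 × 2.8×10⁻⁴ = 0.10640 m
2.4×10⁻⁴ × 0.44 × 330 = 0.034848 m
Δh = 0.10640 + 0.034848 = 0.141248 m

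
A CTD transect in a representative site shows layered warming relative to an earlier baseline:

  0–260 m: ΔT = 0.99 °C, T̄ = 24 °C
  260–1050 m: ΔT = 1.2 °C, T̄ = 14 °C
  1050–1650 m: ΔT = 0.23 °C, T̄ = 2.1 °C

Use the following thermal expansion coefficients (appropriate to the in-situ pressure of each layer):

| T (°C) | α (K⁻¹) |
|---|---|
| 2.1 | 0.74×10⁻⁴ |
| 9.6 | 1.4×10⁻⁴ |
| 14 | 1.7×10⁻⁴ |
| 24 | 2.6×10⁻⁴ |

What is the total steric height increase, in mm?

Layer 1 at 24 °C → α = 2.6×10⁻⁴ K⁻¹
Layer 2 at 14 °C → α = 1.7×10⁻⁴ K⁻¹
Layer 3 at 2.1 °C → α = 0.74×10⁻⁴ K⁻¹
Layer 1: 260 × 0.99 × 2.6×10⁻⁴ = 0.066924 m
1.2 × 790 × 1.7×10⁻⁴ = 0.16116 m
0.74×10⁻⁴ × 0.23 × 600 = 0.010212 m
Δh = 0.066924 + 0.16116 + 0.010212 = 0.238296 m ≈ 238 mm

Δh ≈ 238 mm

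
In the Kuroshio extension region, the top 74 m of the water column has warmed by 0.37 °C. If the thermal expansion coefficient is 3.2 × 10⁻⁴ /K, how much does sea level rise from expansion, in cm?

0.876 cm of thermosteric rise

Δh = αΔT·H = 3.2×10⁻⁴ × 0.37 × 74 = 0.0087616 m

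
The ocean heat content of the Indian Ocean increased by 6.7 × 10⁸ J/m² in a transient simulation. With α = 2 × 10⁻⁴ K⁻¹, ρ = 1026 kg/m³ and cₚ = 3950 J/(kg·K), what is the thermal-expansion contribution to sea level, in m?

about 0.0331 m

Δh = αQ/(ρcₚ) = 2×10⁻⁴ × 6.7×10⁸ / (1026 × 3950) ≈ 0.033064 m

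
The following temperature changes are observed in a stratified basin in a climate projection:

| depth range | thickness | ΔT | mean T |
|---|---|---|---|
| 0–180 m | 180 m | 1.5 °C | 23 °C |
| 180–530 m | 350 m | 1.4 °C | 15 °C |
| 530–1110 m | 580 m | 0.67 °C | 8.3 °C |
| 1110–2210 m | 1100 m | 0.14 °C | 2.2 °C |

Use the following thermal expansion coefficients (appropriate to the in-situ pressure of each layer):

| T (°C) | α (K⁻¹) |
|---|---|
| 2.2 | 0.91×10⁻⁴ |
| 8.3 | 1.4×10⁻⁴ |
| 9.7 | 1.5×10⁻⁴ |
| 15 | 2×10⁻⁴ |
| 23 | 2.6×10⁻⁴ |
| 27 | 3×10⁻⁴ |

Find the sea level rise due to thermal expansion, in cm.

24 cm of thermosteric rise

Layer 1 at 23 °C → α = 2.6×10⁻⁴ K⁻¹
Layer 2 at 15 °C → α = 2×10⁻⁴ K⁻¹
Layer 3 at 8.3 °C → α = 1.4×10⁻⁴ K⁻¹
Layer 4 at 2.2 °C → α = 0.91×10⁻⁴ K⁻¹
2.6×10⁻⁴ × 180 × 1.5 = 0.07020 m
Layer 2: 350 × 2×10⁻⁴ × 1.4 = 0.09800 m
530–1110 m: 1.4×10⁻⁴ × 0.67 × 580 = 0.054404 m
Layer 4: 0.91×10⁻⁴ × 0.14 × 1100 = 0.014014 m
Δh = 0.07020 + 0.09800 + 0.054404 + 0.014014 = 0.236618 m ≈ 24 cm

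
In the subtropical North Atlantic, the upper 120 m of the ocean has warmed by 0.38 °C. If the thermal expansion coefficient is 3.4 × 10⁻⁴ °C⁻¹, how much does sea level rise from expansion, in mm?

Δh = αΔT·H = 3.4×10⁻⁴ × 0.38 × 120 = 0.015504 m

15.5 mm of thermosteric rise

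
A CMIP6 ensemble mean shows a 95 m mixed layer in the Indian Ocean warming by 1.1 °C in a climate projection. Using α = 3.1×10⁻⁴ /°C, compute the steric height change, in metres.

Δh ≈ 0.0324 m

Δh = αΔT·H = 3.1×10⁻⁴ × 1.1 × 95 = 0.032395 m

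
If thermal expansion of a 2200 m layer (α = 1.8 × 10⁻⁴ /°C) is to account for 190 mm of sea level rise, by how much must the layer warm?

ΔT = Δh/(αH) = 0.19 / (1.8×10⁻⁴ × 2200) ≈ 0.4798 °C

about 0.480 °C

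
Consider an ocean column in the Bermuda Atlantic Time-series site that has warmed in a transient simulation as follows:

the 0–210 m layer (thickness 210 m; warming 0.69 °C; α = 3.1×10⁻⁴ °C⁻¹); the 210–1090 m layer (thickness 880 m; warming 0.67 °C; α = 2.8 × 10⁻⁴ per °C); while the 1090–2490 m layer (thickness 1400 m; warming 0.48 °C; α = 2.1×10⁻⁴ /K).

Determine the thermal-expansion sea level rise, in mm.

3.1×10⁻⁴ × 0.69 × 210 = 0.044919 m
210–1090 m: 2.8×10⁻⁴ × 880 × 0.67 = 0.165088 m
1090–2490 m: 1400 × 2.1×10⁻⁴ × 0.48 = 0.14112 m
Δh = 0.044919 + 0.165088 + 0.14112 = 0.351127 m ≈ 350 mm

350 mm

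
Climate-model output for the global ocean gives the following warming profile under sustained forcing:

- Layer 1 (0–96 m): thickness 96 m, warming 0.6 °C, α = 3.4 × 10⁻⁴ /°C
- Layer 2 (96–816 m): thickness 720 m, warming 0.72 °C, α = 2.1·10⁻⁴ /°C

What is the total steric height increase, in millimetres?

Δh ≈ 130 mm

0.6 × 96 × 3.4×10⁻⁴ = 0.019584 m
96–816 m: 720 × 2.1×10⁻⁴ × 0.72 = 0.108864 m
Δh = 0.019584 + 0.108864 = 0.128448 m ≈ 130 mm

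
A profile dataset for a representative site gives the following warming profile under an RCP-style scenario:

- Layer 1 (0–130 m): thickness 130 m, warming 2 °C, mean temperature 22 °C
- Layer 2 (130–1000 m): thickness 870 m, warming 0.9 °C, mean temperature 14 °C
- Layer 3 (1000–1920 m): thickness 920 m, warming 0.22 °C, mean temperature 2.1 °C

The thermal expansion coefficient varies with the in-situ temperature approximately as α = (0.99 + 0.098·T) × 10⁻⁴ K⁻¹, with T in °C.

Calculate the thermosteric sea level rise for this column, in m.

Layer 1: α = (0.99 + 0.098×22)×10⁻⁴ = 3.146×10⁻⁴ K⁻¹
Layer 2: α = (0.99 + 0.098×14)×10⁻⁴ = 2.362×10⁻⁴ K⁻¹
Layer 3: α = (0.99 + 0.098×2.1)×10⁻⁴ = 1.1958×10⁻⁴ K⁻¹
130 × 3.146×10⁻⁴ × 2 = 0.081796 m
Layer 2: 2.362×10⁻⁴ × 0.9 × 870 = 0.1849446 m
1000–1920 m: 1.1958×10⁻⁴ × 920 × 0.22 = 0.024202992 m
Δh = 0.081796 + 0.1849446 + 0.024202992 = 0.290943592 m

0.291 m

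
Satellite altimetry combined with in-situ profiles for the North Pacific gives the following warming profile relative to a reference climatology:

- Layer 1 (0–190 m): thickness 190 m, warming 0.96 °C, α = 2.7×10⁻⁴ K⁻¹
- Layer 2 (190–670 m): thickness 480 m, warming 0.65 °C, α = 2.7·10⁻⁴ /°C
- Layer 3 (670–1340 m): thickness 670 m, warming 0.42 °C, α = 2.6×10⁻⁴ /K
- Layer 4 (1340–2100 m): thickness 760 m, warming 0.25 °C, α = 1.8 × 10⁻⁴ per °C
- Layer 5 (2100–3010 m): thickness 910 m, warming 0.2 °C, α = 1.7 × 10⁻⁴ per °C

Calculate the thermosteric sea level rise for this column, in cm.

Δh = 27.2 cm

190 × 2.7×10⁻⁴ × 0.96 = 0.049248 m
2.7×10⁻⁴ × 0.65 × 480 = 0.08424 m
2.6×10⁻⁴ × 670 × 0.42 = 0.073164 m
1340–2100 m: 0.25 × 1.8×10⁻⁴ × 760 = 0.03420 m
2100–3010 m: 0.2 × 1.7×10⁻⁴ × 910 = 0.03094 m
Δh = 0.049248 + 0.08424 + 0.073164 + 0.03420 + 0.03094 = 0.271792 m ≈ 27.2 cm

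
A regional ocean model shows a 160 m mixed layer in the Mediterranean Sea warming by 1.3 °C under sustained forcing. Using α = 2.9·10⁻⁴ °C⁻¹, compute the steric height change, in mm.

Δh = αΔT·H = 2.9×10⁻⁴ × 1.3 × 160 = 0.06032 m

60 mm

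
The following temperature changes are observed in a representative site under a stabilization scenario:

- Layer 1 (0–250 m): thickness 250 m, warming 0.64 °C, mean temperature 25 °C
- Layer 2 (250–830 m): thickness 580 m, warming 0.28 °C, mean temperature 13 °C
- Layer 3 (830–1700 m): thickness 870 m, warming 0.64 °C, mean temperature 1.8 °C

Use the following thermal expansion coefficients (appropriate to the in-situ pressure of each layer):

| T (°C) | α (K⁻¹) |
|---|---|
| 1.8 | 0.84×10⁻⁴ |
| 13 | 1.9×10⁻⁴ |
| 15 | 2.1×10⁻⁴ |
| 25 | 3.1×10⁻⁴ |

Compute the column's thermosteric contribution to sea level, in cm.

Layer 1 at 25 °C → α = 3.1×10⁻⁴ K⁻¹
Layer 2 at 13 °C → α = 1.9×10⁻⁴ K⁻¹
Layer 3 at 1.8 °C → α = 0.84×10⁻⁴ K⁻¹
Layer 1: 3.1×10⁻⁴ × 0.64 × 250 = 0.04960 m
580 × 0.28 × 1.9×10⁻⁴ = 0.030856 m
Layer 3: 870 × 0.84×10⁻⁴ × 0.64 = 0.0467712 m
Δh = 0.04960 + 0.030856 + 0.0467712 = 0.1272272 m

about 13 cm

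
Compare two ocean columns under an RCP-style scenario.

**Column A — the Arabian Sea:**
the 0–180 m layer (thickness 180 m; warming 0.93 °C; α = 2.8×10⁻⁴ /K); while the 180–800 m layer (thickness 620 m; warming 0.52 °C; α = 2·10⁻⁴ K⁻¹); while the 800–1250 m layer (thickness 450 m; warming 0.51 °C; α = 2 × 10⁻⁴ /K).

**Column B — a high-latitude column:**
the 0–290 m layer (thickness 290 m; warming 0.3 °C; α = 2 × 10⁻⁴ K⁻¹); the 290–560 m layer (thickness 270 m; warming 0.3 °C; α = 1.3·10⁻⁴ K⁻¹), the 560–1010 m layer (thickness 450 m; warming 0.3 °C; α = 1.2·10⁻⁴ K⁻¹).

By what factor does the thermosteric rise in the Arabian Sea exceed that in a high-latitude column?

a factor of 3.6

A Layer 1: 180 × 2.8×10⁻⁴ × 0.93 = 0.046872 m
A 2×10⁻⁴ × 0.52 × 620 = 0.06448 m
A Layer 3: 450 × 2×10⁻⁴ × 0.51 = 0.04590 m
A total: 0.157252 m
B 0–290 m: 290 × 0.3 × 2×10⁻⁴ = 0.01740 m
B 290–560 m: 270 × 1.3×10⁻⁴ × 0.3 = 0.01053 m
B Layer 3: 450 × 0.3 × 1.2×10⁻⁴ = 0.01620 m
B total: 0.04413 m
Ratio: 0.157252 / 0.04413 ≈ 3.563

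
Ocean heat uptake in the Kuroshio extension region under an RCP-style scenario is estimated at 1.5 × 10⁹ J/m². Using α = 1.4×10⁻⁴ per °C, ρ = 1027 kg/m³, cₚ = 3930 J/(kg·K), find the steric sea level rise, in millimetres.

Δh = αQ/(ρcₚ) = 1.4×10⁻⁴ × 1.5×10⁹ / (1027 × 3930) ≈ 0.05203 m

52.0 mm of thermosteric rise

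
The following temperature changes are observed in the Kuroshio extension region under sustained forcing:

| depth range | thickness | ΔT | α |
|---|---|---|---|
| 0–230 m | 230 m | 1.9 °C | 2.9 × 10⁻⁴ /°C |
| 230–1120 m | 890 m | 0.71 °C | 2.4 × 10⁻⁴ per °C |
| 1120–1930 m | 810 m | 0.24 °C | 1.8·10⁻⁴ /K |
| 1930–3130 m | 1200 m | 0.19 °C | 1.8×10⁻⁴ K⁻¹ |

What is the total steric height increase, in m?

0.354 m

Layer 1: 1.9 × 230 × 2.9×10⁻⁴ = 0.12673 m
230–1120 m: 2.4×10⁻⁴ × 0.71 × 890 = 0.151656 m
0.24 × 1.8×10⁻⁴ × 810 = 0.034992 m
1930–3130 m: 0.19 × 1.8×10⁻⁴ × 1200 = 0.04104 m
Δh = 0.12673 + 0.151656 + 0.034992 + 0.04104 = 0.354418 m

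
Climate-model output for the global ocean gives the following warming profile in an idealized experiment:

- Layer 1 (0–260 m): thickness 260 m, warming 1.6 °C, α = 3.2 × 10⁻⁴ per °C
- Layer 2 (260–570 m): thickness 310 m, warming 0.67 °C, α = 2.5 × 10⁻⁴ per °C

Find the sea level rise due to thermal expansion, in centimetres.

1.6 × 3.2×10⁻⁴ × 260 = 0.13312 m
Layer 2: 310 × 0.67 × 2.5×10⁻⁴ = 0.051925 m
Δh = 0.13312 + 0.051925 = 0.185045 m ≈ 19 cm

about 19 cm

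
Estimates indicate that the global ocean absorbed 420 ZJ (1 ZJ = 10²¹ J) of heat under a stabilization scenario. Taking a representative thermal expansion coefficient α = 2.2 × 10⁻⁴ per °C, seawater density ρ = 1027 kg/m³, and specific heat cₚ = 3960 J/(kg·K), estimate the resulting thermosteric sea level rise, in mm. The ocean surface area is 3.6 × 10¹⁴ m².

Δh ≈ 63 mm

Per unit area: Q = 420×10²¹ / (3.6×10¹⁴) ≈ 1.167×10⁹ J/m²
Δh = αQ/(ρcₚ) = 2.2×10⁻⁴ × 1.167×10⁹ / (1027 × 3960) ≈ 0.063129 m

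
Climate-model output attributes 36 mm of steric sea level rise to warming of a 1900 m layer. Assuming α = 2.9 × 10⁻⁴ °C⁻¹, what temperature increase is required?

0.065 K

ΔT = Δh/(αH) = 0.036 / (2.9×10⁻⁴ × 1900) ≈ 0.06534 K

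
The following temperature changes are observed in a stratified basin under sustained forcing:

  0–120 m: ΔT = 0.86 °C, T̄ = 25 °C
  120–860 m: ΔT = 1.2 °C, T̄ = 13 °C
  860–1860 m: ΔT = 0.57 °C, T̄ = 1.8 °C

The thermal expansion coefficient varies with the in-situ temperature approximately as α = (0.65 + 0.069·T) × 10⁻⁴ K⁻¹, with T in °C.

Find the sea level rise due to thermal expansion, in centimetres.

Δh ≈ 20.6 cm

Layer 1: α = (0.65 + 0.069×25)×10⁻⁴ = 2.375×10⁻⁴ K⁻¹
Layer 2: α = (0.65 + 0.069×13)×10⁻⁴ = 1.547×10⁻⁴ K⁻¹
Layer 3: α = (0.65 + 0.069×1.8)×10⁻⁴ = 0.7742×10⁻⁴ K⁻¹
2.375×10⁻⁴ × 0.86 × 120 = 0.02451 m
120–860 m: 1.547×10⁻⁴ × 740 × 1.2 = 0.1373736 m
1000 × 0.7742×10⁻⁴ × 0.57 = 0.0441294 m
Δh = 0.02451 + 0.1373736 + 0.0441294 = 0.206013 m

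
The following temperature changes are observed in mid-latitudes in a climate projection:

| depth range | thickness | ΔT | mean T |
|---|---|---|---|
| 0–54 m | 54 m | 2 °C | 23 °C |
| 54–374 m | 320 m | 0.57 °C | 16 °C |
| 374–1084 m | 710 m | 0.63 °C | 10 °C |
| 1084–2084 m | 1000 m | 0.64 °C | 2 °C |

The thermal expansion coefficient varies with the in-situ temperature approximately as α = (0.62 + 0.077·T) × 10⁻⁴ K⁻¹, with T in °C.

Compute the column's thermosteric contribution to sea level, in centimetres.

17.1 cm

Layer 1: α = (0.62 + 0.077×23)×10⁻⁴ = 2.391×10⁻⁴ K⁻¹
Layer 2: α = (0.62 + 0.077×16)×10⁻⁴ = 1.852×10⁻⁴ K⁻¹
Layer 3: α = (0.62 + 0.077×10)×10⁻⁴ = 1.39×10⁻⁴ K⁻¹
Layer 4: α = (0.62 + 0.077×2)×10⁻⁴ = 0.774×10⁻⁴ K⁻¹
Layer 1: 2 × 54 × 2.391×10⁻⁴ = 0.0258228 m
Layer 2: 0.57 × 320 × 1.852×10⁻⁴ = 0.03378048 m
Layer 3: 710 × 1.39×10⁻⁴ × 0.63 = 0.0621747 m
Layer 4: 0.774×10⁻⁴ × 1000 × 0.64 = 0.049536 m
Δh = 0.0258228 + 0.03378048 + 0.0621747 + 0.049536 = 0.17131398 m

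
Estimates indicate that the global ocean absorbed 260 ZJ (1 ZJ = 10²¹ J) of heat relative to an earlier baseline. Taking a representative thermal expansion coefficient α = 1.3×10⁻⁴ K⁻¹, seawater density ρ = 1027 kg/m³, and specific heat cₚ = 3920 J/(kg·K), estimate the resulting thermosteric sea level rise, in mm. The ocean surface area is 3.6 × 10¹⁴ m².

Per unit area: Q = 260×10²¹ / (3.6×10¹⁴) ≈ 7.222×10⁸ J/m²
Δh = αQ/(ρcₚ) = 1.3×10⁻⁴ × 7.222×10⁸ / (1027 × 3920) ≈ 0.023321 m

Δh = 23 mm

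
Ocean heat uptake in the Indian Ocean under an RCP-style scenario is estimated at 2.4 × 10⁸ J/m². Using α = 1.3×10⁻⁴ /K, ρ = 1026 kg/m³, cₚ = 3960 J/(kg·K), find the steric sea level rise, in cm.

Δh = αQ/(ρcₚ) = 1.3×10⁻⁴ × 2.4×10⁸ / (1026 × 3960) ≈ 0.0076791 m

Δh = 0.77 cm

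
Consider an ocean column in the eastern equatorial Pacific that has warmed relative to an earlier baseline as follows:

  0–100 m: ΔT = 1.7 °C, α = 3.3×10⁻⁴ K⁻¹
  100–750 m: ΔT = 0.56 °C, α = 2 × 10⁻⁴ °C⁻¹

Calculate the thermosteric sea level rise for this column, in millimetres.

Δh = 129 mm

100 × 3.3×10⁻⁴ × 1.7 = 0.05610 m
0.56 × 650 × 2×10⁻⁴ = 0.07280 m
Δh = 0.05610 + 0.07280 = 0.12890 m ≈ 129 mm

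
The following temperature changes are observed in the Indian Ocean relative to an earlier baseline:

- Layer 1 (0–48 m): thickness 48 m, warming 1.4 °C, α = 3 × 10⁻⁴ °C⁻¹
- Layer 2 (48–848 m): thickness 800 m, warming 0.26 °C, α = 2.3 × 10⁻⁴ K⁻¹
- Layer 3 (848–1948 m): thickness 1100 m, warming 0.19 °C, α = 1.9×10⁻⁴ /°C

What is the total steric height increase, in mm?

3×10⁻⁴ × 1.4 × 48 = 0.02016 m
2.3×10⁻⁴ × 800 × 0.26 = 0.04784 m
Layer 3: 1100 × 0.19 × 1.9×10⁻⁴ = 0.03971 m
Δh = 0.02016 + 0.04784 + 0.03971 = 0.10771 m

Δh ≈ 108 mm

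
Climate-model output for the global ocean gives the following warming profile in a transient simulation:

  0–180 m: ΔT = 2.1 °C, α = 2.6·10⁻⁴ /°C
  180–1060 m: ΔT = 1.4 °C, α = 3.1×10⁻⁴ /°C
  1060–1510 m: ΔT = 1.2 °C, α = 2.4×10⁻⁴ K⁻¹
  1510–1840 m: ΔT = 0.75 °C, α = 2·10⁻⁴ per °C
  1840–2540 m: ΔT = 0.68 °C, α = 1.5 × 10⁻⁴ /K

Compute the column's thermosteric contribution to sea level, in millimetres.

about 731 mm

0–180 m: 2.1 × 2.6×10⁻⁴ × 180 = 0.09828 m
3.1×10⁻⁴ × 1.4 × 880 = 0.38192 m
1060–1510 m: 450 × 1.2 × 2.4×10⁻⁴ = 0.12960 m
2×10⁻⁴ × 330 × 0.75 = 0.04950 m
Layer 5: 0.68 × 1.5×10⁻⁴ × 700 = 0.07140 m
Δh = 0.09828 + 0.38192 + 0.12960 + 0.04950 + 0.07140 = 0.73070 m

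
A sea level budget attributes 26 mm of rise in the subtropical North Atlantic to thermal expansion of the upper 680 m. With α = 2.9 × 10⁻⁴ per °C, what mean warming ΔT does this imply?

ΔT ≈ 0.132 K

ΔT = Δh/(αH) = 0.026 / (2.9×10⁻⁴ × 680) ≈ 0.1318 K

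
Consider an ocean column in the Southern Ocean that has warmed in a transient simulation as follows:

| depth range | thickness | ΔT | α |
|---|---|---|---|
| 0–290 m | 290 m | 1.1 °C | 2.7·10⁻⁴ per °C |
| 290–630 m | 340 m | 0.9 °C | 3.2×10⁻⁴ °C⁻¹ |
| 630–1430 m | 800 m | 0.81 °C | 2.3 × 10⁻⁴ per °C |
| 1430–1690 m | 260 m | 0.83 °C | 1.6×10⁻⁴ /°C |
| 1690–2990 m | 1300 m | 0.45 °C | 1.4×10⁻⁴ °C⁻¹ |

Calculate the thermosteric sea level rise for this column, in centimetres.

45.0 cm

0–290 m: 290 × 1.1 × 2.7×10⁻⁴ = 0.08613 m
Layer 2: 340 × 3.2×10⁻⁴ × 0.9 = 0.09792 m
2.3×10⁻⁴ × 800 × 0.81 = 0.14904 m
1430–1690 m: 0.83 × 1.6×10⁻⁴ × 260 = 0.034528 m
0.45 × 1300 × 1.4×10⁻⁴ = 0.08190 m
Δh = 0.08613 + 0.09792 + 0.14904 + 0.034528 + 0.08190 = 0.449518 m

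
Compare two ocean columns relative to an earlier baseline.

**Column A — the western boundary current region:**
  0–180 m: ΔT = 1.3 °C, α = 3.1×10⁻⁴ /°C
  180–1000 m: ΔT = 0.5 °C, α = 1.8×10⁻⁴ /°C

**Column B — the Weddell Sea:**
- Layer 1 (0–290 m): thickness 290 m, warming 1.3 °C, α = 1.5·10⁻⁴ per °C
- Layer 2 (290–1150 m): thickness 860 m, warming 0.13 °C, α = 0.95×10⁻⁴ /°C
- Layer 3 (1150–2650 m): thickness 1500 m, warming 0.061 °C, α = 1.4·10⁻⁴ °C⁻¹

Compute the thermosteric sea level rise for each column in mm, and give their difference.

Δh_A ≈ 150 mm, Δh_B ≈ 80 mm; difference ≈ 66 mm

A 1.3 × 3.1×10⁻⁴ × 180 = 0.07254 m
A 180–1000 m: 1.8×10⁻⁴ × 820 × 0.5 = 0.07380 m
A total: 0.14634 m
B 1.5×10⁻⁴ × 1.3 × 290 = 0.05655 m
B 290–1150 m: 860 × 0.95×10⁻⁴ × 0.13 = 0.010621 m
B 1.4×10⁻⁴ × 1500 × 0.061 = 0.01281 m
B total: 0.079981 m
Difference: 0.14634 − 0.079981 = 0.066359 m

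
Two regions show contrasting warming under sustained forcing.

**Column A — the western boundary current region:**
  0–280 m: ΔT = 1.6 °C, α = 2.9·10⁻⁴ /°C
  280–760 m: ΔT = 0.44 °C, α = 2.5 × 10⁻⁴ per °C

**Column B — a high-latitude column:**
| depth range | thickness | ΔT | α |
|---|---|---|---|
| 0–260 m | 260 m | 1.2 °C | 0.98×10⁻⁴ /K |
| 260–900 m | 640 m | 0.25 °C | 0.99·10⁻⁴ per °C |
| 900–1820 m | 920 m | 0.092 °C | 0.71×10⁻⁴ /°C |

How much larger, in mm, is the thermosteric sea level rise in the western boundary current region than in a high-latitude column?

A Layer 1: 1.6 × 2.9×10⁻⁴ × 280 = 0.12992 m
A Layer 2: 480 × 2.5×10⁻⁴ × 0.44 = 0.05280 m
A total: 0.18272 m
B Layer 1: 0.98×10⁻⁴ × 1.2 × 260 = 0.030576 m
B 640 × 0.99×10⁻⁴ × 0.25 = 0.01584 m
B 0.71×10⁻⁴ × 920 × 0.092 = 0.00600944 m
B total: 0.05242544 m
Difference: 0.18272 − 0.05242544 = 0.13029456 m

130 mm larger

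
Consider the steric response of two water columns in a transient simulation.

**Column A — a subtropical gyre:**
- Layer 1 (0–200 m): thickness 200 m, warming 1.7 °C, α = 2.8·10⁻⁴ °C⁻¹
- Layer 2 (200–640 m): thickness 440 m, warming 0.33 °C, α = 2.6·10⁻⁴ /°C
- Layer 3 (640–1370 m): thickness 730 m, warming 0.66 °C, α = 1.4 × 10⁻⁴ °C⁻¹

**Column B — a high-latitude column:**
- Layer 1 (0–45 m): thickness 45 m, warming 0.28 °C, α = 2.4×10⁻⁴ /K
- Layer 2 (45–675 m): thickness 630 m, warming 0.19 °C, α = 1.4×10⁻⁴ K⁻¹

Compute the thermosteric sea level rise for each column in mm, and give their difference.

A 0–200 m: 1.7 × 200 × 2.8×10⁻⁴ = 0.09520 m
A Layer 2: 0.33 × 2.6×10⁻⁴ × 440 = 0.037752 m
A Layer 3: 1.4×10⁻⁴ × 0.66 × 730 = 0.067452 m
A total: 0.200404 m
B Layer 1: 0.28 × 2.4×10⁻⁴ × 45 = 0.003024 m
B 45–675 m: 1.4×10⁻⁴ × 0.19 × 630 = 0.016758 m
B total: 0.019782 m
Difference: 0.200404 − 0.019782 = 0.180622 m

Δh_A ≈ 200 mm, Δh_B ≈ 19.8 mm; difference ≈ 181 mm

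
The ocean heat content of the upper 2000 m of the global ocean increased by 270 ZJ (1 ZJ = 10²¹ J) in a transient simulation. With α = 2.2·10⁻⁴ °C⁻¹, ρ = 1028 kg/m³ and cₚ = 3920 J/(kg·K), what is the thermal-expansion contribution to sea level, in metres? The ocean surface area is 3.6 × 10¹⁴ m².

Per unit area: Q = 270×10²¹ / (3.6×10¹⁴) = 7.5×10⁸ J/m²
Δh = αQ/(ρcₚ) = 2.2×10⁻⁴ × 7.5×10⁸ / (1028 × 3920) ≈ 0.040945 m

about 0.041 m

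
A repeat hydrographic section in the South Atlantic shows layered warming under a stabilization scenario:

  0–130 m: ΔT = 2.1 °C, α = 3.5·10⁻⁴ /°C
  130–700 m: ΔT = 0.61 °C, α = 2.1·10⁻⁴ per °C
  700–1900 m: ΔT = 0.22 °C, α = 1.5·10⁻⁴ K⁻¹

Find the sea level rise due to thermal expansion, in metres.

Δh ≈ 0.21 m

2.1 × 130 × 3.5×10⁻⁴ = 0.09555 m
130–700 m: 570 × 0.61 × 2.1×10⁻⁴ = 0.073017 m
0.22 × 1.5×10⁻⁴ × 1200 = 0.03960 m
Δh = 0.09555 + 0.073017 + 0.03960 = 0.208167 m ≈ 0.21 m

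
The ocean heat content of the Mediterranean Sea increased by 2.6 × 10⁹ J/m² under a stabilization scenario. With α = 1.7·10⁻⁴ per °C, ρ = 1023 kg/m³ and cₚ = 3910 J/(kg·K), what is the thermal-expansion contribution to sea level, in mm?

111 mm of thermosteric rise

Δh = αQ/(ρcₚ) = 1.7×10⁻⁴ × 2.6×10⁹ / (1023 × 3910) ≈ 0.11050 m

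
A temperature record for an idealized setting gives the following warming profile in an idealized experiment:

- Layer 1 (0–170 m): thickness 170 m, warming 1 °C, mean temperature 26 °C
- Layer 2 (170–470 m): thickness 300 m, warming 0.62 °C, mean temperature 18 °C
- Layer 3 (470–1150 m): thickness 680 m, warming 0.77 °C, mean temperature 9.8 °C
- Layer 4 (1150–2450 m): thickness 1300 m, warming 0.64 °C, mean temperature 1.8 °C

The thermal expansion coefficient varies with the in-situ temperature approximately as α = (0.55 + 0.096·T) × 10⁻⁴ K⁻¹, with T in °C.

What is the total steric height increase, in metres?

0.232 m

Layer 1: α = (0.55 + 0.096×26)×10⁻⁴ = 3.046×10⁻⁴ K⁻¹
Layer 2: α = (0.55 + 0.096×18)×10⁻⁴ = 2.278×10⁻⁴ K⁻¹
Layer 3: α = (0.55 + 0.096×9.8)×10⁻⁴ = 1.4908×10⁻⁴ K⁻¹
Layer 4: α = (0.55 + 0.096×1.8)×10⁻⁴ = 0.7228×10⁻⁴ K⁻¹
3.046×10⁻⁴ × 170 × 1 = 0.051782 m
2.278×10⁻⁴ × 300 × 0.62 = 0.0423708 m
Layer 3: 0.77 × 680 × 1.4908×10⁻⁴ = 0.078058288 m
Layer 4: 0.64 × 1300 × 0.7228×10⁻⁴ = 0.06013696 m
Δh = 0.051782 + 0.0423708 + 0.078058288 + 0.06013696 = 0.232348048 m ≈ 0.232 m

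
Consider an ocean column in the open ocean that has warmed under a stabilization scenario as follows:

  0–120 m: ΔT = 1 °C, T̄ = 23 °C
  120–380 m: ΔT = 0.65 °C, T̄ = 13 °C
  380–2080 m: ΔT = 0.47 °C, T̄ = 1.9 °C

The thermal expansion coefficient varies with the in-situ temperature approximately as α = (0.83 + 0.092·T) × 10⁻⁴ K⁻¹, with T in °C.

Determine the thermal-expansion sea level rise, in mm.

Layer 1: α = (0.83 + 0.092×23)×10⁻⁴ = 2.946×10⁻⁴ K⁻¹
Layer 2: α = (0.83 + 0.092×13)×10⁻⁴ = 2.026×10⁻⁴ K⁻¹
Layer 3: α = (0.83 + 0.092×1.9)×10⁻⁴ = 1.0048×10⁻⁴ K⁻¹
Layer 1: 1 × 120 × 2.946×10⁻⁴ = 0.035352 m
0.65 × 2.026×10⁻⁴ × 260 = 0.0342394 m
380–2080 m: 1700 × 1.0048×10⁻⁴ × 0.47 = 0.08028352 m
Δh = 0.035352 + 0.0342394 + 0.08028352 = 0.14987492 m

about 150 mm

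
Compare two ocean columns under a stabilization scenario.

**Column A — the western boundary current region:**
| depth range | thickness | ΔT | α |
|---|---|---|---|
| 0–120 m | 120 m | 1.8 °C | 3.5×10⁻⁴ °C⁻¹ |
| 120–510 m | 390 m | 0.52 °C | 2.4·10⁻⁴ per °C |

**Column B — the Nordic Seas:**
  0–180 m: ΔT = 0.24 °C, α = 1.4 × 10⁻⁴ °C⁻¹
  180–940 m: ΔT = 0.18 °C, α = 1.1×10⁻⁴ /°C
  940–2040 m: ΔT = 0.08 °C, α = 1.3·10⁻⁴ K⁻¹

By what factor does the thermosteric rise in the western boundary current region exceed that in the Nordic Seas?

A 120 × 3.5×10⁻⁴ × 1.8 = 0.07560 m
A 0.52 × 390 × 2.4×10⁻⁴ = 0.048672 m
A total: 0.124272 m
B Layer 1: 180 × 0.24 × 1.4×10⁻⁴ = 0.006048 m
B 760 × 0.18 × 1.1×10⁻⁴ = 0.015048 m
B Layer 3: 0.08 × 1100 × 1.3×10⁻⁴ = 0.01144 m
B total: 0.032536 m
Ratio: 0.124272 / 0.032536 ≈ 3.820

a factor of 3.82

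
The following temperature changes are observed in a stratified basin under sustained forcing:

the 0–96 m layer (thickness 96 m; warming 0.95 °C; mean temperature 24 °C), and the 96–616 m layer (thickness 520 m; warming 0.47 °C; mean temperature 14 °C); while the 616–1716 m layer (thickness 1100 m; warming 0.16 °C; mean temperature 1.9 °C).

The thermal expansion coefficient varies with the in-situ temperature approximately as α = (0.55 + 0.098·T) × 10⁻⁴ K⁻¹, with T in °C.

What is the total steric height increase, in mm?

about 86.4 mm

Layer 1: α = (0.55 + 0.098×24)×10⁻⁴ = 2.902×10⁻⁴ K⁻¹
Layer 2: α = (0.55 + 0.098×14)×10⁻⁴ = 1.922×10⁻⁴ K⁻¹
Layer 3: α = (0.55 + 0.098×1.9)×10⁻⁴ = 0.7362×10⁻⁴ K⁻¹
Layer 1: 0.95 × 96 × 2.902×10⁻⁴ = 0.02646624 m
Layer 2: 1.922×10⁻⁴ × 0.47 × 520 = 0.04697368 m
616–1716 m: 1100 × 0.16 × 0.7362×10⁻⁴ = 0.01295712 m
Δh = 0.02646624 + 0.04697368 + 0.01295712 = 0.08639704 m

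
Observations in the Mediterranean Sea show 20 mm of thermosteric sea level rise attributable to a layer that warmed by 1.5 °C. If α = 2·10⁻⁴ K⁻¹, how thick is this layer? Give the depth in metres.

H = Δh/(αΔT) = 0.02 / (2×10⁻⁴ × 1.5) ≈ 66.67 m

H ≈ 67 m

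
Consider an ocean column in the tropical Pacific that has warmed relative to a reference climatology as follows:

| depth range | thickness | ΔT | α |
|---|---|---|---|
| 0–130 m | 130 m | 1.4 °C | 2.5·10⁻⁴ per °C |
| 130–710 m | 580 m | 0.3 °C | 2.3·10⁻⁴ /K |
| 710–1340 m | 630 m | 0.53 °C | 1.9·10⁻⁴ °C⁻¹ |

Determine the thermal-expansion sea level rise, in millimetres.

Δh ≈ 150 mm

0–130 m: 130 × 2.5×10⁻⁴ × 1.4 = 0.04550 m
Layer 2: 2.3×10⁻⁴ × 580 × 0.3 = 0.04002 m
0.53 × 630 × 1.9×10⁻⁴ = 0.063441 m
Δh = 0.04550 + 0.04002 + 0.063441 = 0.148961 m ≈ 150 mm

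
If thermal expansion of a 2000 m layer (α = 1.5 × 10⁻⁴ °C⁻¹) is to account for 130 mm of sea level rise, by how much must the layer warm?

ΔT = Δh/(αH) = 0.13 / (1.5×10⁻⁴ × 2000) ≈ 0.4333 K

ΔT ≈ 0.433 K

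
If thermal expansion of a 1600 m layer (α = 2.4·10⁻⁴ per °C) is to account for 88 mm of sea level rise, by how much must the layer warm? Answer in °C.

0.229 °C

ΔT = Δh/(αH) = 0.088 / (2.4×10⁻⁴ × 1600) ≈ 0.2292 °C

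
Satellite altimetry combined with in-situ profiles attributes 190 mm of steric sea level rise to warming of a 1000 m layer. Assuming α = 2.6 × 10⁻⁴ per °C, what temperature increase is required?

about 0.731 K

ΔT = Δh/(αH) = 0.19 / (2.6×10⁻⁴ × 1000) ≈ 0.7308 K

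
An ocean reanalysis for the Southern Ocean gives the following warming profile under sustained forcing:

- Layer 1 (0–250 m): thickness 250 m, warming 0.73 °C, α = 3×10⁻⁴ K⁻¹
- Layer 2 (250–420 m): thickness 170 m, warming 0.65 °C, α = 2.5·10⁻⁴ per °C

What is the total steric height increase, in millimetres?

82 mm

3×10⁻⁴ × 250 × 0.73 = 0.05475 m
0.65 × 2.5×10⁻⁴ × 170 = 0.027625 m
Δh = 0.05475 + 0.027625 = 0.082375 m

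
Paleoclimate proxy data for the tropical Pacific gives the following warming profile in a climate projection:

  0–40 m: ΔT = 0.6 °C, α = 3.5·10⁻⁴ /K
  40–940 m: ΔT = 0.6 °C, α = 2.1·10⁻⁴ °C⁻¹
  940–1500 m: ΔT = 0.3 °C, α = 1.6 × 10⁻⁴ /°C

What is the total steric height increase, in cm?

Layer 1: 0.6 × 40 × 3.5×10⁻⁴ = 0.00840 m
900 × 2.1×10⁻⁴ × 0.6 = 0.11340 m
940–1500 m: 0.3 × 560 × 1.6×10⁻⁴ = 0.02688 m
Δh = 0.00840 + 0.11340 + 0.02688 = 0.14868 m ≈ 15 cm

15 cm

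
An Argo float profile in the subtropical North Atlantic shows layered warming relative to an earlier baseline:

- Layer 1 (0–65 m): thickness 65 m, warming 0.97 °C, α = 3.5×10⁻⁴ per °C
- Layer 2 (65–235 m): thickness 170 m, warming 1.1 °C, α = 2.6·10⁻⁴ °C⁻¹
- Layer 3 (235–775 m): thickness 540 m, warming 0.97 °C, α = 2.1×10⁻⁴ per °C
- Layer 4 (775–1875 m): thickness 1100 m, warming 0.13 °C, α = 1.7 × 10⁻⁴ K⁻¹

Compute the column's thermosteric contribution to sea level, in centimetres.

Layer 1: 0.97 × 3.5×10⁻⁴ × 65 = 0.0220675 m
1.1 × 2.6×10⁻⁴ × 170 = 0.04862 m
Layer 3: 0.97 × 2.1×10⁻⁴ × 540 = 0.109998 m
Layer 4: 1.7×10⁻⁴ × 0.13 × 1100 = 0.02431 m
Δh = 0.0220675 + 0.04862 + 0.109998 + 0.02431 = 0.2049955 m

Δh = 20.5 cm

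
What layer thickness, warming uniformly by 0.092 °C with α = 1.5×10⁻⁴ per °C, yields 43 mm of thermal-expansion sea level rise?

3120 m

H = Δh/(αΔT) = 0.043 / (1.5×10⁻⁴ × 0.092) ≈ 3116 m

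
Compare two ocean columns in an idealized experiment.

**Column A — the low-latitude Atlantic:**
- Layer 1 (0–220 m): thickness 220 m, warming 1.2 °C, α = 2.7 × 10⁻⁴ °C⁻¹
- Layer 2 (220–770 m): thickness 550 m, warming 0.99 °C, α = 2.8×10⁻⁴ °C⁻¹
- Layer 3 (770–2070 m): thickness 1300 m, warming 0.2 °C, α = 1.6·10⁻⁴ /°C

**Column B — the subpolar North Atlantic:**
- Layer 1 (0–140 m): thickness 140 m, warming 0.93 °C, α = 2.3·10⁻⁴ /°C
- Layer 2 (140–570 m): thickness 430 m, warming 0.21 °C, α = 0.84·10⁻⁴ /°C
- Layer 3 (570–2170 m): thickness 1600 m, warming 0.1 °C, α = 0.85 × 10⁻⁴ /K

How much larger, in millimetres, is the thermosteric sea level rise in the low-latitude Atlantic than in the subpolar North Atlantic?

214 mm larger

A 0–220 m: 220 × 1.2 × 2.7×10⁻⁴ = 0.07128 m
A 0.99 × 2.8×10⁻⁴ × 550 = 0.15246 m
A 770–2070 m: 1300 × 1.6×10⁻⁴ × 0.2 = 0.04160 m
A total: 0.26534 m
B Layer 1: 2.3×10⁻⁴ × 140 × 0.93 = 0.029946 m
B 430 × 0.84×10⁻⁴ × 0.21 = 0.0075852 m
B 570–2170 m: 1600 × 0.1 × 0.85×10⁻⁴ = 0.01360 m
B total: 0.0511312 m
Difference: 0.26534 − 0.0511312 = 0.2142088 m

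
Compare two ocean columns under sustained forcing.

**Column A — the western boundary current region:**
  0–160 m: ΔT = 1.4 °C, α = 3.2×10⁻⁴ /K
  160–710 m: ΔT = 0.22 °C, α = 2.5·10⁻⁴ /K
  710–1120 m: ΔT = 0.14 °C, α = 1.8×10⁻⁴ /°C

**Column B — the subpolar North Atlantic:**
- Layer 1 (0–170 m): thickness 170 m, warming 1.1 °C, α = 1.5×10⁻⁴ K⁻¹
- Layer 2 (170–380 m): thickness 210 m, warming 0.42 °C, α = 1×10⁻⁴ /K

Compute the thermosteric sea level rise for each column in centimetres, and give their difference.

A: 11.2 cm; B: 3.69 cm; difference 7.54 cm

A 160 × 3.2×10⁻⁴ × 1.4 = 0.07168 m
A Layer 2: 550 × 2.5×10⁻⁴ × 0.22 = 0.03025 m
A Layer 3: 0.14 × 1.8×10⁻⁴ × 410 = 0.010332 m
A total: 0.112262 m
B Layer 1: 1.5×10⁻⁴ × 1.1 × 170 = 0.02805 m
B 170–380 m: 0.42 × 210 × 1×10⁻⁴ = 0.00882 m
B total: 0.03687 m
Difference: 0.112262 − 0.03687 = 0.075392 m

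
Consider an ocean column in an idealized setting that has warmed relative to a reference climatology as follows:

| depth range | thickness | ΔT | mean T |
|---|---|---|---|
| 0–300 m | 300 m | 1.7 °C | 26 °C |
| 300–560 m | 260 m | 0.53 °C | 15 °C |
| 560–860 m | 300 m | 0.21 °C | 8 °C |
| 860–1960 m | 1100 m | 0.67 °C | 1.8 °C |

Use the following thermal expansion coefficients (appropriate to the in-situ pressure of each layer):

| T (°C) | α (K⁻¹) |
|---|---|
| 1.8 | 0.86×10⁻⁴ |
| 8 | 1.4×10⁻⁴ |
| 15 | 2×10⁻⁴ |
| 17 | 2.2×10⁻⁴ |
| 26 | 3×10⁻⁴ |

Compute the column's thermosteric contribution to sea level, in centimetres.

25.3 cm of thermosteric rise

Layer 1 at 26 °C → α = 3×10⁻⁴ K⁻¹
Layer 2 at 15 °C → α = 2×10⁻⁴ K⁻¹
Layer 3 at 8 °C → α = 1.4×10⁻⁴ K⁻¹
Layer 4 at 1.8 °C → α = 0.86×10⁻⁴ K⁻¹
Layer 1: 1.7 × 300 × 3×10⁻⁴ = 0.15300 m
300–560 m: 260 × 0.53 × 2×10⁻⁴ = 0.02756 m
300 × 1.4×10⁻⁴ × 0.21 = 0.00882 m
0.67 × 1100 × 0.86×10⁻⁴ = 0.063382 m
Δh = 0.15300 + 0.02756 + 0.00882 + 0.063382 = 0.252762 m ≈ 25.3 cm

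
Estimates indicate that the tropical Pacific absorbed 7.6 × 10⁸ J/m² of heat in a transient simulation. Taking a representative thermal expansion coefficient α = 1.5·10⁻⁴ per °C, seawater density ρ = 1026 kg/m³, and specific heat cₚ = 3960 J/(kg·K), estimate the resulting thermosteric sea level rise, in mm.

Δh = αQ/(ρcₚ) = 1.5×10⁻⁴ × 7.6×10⁸ / (1026 × 3960) ≈ 0.028058 m

Δh = 28.1 mm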